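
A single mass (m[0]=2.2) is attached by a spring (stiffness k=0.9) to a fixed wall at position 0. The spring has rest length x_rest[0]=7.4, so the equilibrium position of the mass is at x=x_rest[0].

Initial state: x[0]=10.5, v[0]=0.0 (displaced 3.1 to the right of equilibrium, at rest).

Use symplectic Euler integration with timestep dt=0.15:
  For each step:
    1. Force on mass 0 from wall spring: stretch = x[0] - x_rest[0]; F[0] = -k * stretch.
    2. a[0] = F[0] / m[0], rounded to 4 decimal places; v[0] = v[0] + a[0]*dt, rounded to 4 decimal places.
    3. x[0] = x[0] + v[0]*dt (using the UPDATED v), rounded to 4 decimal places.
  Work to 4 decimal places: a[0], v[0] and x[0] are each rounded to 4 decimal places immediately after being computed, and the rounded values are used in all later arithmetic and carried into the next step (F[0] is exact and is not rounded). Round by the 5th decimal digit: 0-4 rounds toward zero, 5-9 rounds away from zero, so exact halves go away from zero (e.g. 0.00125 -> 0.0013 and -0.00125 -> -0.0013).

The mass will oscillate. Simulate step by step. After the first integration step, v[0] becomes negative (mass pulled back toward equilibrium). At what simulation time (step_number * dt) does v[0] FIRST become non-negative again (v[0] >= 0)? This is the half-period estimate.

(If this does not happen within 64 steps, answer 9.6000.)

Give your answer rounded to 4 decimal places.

Step 0: x=[10.5000] v=[0.0000]
Step 1: x=[10.4715] v=[-0.1902]
Step 2: x=[10.4147] v=[-0.3787]
Step 3: x=[10.3301] v=[-0.5637]
Step 4: x=[10.2186] v=[-0.7435]
Step 5: x=[10.0811] v=[-0.9165]
Step 6: x=[9.9190] v=[-1.0810]
Step 7: x=[9.7337] v=[-1.2356]
Step 8: x=[9.5269] v=[-1.3788]
Step 9: x=[9.3005] v=[-1.5093]
Step 10: x=[9.0566] v=[-1.6259]
Step 11: x=[8.7975] v=[-1.7276]
Step 12: x=[8.5255] v=[-1.8134]
Step 13: x=[8.2431] v=[-1.8825]
Step 14: x=[7.9530] v=[-1.9342]
Step 15: x=[7.6578] v=[-1.9681]
Step 16: x=[7.3602] v=[-1.9839]
Step 17: x=[7.0630] v=[-1.9815]
Step 18: x=[6.7689] v=[-1.9608]
Step 19: x=[6.4806] v=[-1.9221]
Step 20: x=[6.2007] v=[-1.8657]
Step 21: x=[5.9319] v=[-1.7921]
Step 22: x=[5.6766] v=[-1.7020]
Step 23: x=[5.4372] v=[-1.5963]
Step 24: x=[5.2158] v=[-1.4759]
Step 25: x=[5.0145] v=[-1.3419]
Step 26: x=[4.8352] v=[-1.1955]
Step 27: x=[4.6795] v=[-1.0381]
Step 28: x=[4.5488] v=[-0.8712]
Step 29: x=[4.4444] v=[-0.6962]
Step 30: x=[4.3672] v=[-0.5148]
Step 31: x=[4.3179] v=[-0.3287]
Step 32: x=[4.2970] v=[-0.1396]
Step 33: x=[4.3046] v=[0.0508]
First v>=0 after going negative at step 33, time=4.9500

Answer: 4.9500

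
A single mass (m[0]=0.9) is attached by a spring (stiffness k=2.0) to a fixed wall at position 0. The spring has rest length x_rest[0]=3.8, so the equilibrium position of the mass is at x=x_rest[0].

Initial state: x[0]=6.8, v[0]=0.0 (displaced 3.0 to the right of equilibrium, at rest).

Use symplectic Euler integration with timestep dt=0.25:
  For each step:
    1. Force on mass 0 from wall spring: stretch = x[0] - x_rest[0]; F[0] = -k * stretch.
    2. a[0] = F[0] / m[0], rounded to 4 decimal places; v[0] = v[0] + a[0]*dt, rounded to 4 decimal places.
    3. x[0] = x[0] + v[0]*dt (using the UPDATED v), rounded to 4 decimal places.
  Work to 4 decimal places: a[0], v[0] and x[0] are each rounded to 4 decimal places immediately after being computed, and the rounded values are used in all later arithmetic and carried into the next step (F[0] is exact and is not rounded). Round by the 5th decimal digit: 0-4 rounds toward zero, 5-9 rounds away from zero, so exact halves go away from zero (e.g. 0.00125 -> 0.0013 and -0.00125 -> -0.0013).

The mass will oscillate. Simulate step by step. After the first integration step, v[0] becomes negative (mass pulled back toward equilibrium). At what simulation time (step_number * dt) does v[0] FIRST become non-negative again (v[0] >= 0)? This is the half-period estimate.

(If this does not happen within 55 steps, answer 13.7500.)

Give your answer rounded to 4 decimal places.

Answer: 2.2500

Derivation:
Step 0: x=[6.8000] v=[0.0000]
Step 1: x=[6.3833] v=[-1.6667]
Step 2: x=[5.6078] v=[-3.1019]
Step 3: x=[4.5813] v=[-4.1062]
Step 4: x=[3.4462] v=[-4.5403]
Step 5: x=[2.3603] v=[-4.3438]
Step 6: x=[1.4743] v=[-3.5440]
Step 7: x=[0.9113] v=[-2.2520]
Step 8: x=[0.7495] v=[-0.6472]
Step 9: x=[1.0114] v=[1.0475]
First v>=0 after going negative at step 9, time=2.2500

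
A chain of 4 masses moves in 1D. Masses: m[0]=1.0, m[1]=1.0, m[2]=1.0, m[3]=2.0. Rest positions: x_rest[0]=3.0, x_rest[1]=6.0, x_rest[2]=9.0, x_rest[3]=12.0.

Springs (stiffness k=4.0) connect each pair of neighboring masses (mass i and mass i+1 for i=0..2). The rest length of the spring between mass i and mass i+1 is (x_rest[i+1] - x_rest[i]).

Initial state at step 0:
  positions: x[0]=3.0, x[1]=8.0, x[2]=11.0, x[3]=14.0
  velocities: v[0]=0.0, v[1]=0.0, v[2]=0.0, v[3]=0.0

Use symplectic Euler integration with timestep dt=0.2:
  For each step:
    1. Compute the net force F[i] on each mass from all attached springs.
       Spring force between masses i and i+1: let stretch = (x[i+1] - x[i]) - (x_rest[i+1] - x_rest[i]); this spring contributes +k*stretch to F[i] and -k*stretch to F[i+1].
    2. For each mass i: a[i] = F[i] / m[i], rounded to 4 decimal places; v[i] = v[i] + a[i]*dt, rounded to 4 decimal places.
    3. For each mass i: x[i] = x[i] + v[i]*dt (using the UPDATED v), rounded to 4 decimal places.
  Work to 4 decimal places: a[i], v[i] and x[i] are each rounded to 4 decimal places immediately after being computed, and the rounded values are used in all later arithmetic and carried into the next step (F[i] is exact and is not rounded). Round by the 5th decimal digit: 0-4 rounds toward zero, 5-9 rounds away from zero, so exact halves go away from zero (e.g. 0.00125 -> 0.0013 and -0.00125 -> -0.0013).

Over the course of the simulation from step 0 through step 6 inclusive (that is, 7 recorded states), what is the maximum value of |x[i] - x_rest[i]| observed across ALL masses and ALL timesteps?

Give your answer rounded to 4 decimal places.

Answer: 2.2594

Derivation:
Step 0: x=[3.0000 8.0000 11.0000 14.0000] v=[0.0000 0.0000 0.0000 0.0000]
Step 1: x=[3.3200 7.6800 11.0000 14.0000] v=[1.6000 -1.6000 0.0000 0.0000]
Step 2: x=[3.8576 7.1936 10.9488 14.0000] v=[2.6880 -2.4320 -0.2560 0.0000]
Step 3: x=[4.4490 6.7743 10.7850 13.9959] v=[2.9568 -2.0966 -0.8192 -0.0205]
Step 4: x=[4.9324 6.6246 10.4932 13.9749] v=[2.4170 -0.7483 -1.4590 -0.1049]
Step 5: x=[5.2066 6.8232 10.1395 13.9154] v=[1.3708 0.9928 -1.7685 -0.2976]
Step 6: x=[5.2594 7.2937 9.8593 13.7938] v=[0.2641 2.3526 -1.4008 -0.6080]
Max displacement = 2.2594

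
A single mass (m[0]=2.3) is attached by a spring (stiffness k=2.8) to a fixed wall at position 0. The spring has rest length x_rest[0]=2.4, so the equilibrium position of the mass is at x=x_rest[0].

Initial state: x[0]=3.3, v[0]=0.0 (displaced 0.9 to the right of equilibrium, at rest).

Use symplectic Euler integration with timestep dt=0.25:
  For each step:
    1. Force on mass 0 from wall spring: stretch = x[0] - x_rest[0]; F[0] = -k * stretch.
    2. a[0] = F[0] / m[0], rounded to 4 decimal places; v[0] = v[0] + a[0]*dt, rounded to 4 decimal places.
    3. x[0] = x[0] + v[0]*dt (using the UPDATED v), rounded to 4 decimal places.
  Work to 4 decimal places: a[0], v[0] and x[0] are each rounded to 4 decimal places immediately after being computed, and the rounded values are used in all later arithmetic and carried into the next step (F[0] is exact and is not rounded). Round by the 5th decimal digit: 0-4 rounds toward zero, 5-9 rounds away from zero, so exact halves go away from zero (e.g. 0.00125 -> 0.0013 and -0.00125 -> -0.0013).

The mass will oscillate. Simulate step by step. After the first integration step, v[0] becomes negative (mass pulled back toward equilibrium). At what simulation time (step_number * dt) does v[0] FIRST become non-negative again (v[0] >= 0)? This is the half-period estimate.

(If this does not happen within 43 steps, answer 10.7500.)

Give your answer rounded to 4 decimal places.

Answer: 3.0000

Derivation:
Step 0: x=[3.3000] v=[0.0000]
Step 1: x=[3.2315] v=[-0.2739]
Step 2: x=[3.0998] v=[-0.5270]
Step 3: x=[2.9148] v=[-0.7400]
Step 4: x=[2.6906] v=[-0.8967]
Step 5: x=[2.4443] v=[-0.9852]
Step 6: x=[2.1946] v=[-0.9987]
Step 7: x=[1.9606] v=[-0.9362]
Step 8: x=[1.7600] v=[-0.8025]
Step 9: x=[1.6081] v=[-0.6077]
Step 10: x=[1.5164] v=[-0.3667]
Step 11: x=[1.4920] v=[-0.0978]
Step 12: x=[1.5367] v=[0.1786]
First v>=0 after going negative at step 12, time=3.0000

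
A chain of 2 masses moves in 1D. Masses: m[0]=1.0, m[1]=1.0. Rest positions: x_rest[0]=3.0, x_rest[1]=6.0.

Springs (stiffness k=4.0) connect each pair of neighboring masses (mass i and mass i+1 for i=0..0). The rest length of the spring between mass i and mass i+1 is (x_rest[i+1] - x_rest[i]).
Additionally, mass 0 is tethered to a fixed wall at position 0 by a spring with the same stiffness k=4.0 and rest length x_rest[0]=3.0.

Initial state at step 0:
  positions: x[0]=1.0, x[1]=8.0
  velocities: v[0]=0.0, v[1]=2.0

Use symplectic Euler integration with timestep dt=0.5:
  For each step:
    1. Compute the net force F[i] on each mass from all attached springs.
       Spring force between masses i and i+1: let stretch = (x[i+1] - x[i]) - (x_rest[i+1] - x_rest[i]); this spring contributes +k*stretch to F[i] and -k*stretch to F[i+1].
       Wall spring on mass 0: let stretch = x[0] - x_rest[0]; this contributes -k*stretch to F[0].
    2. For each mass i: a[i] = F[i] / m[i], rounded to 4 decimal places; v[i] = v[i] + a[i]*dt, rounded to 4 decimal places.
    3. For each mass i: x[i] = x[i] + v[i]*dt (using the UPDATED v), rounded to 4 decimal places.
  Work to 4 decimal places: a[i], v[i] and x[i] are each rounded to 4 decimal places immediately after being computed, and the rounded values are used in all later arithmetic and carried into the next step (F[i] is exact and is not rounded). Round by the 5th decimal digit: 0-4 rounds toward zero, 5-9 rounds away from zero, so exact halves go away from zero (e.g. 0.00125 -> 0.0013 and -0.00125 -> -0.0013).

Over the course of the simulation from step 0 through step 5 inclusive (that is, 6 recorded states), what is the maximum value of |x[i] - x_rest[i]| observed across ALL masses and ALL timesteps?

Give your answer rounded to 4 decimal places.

Answer: 4.0000

Derivation:
Step 0: x=[1.0000 8.0000] v=[0.0000 2.0000]
Step 1: x=[7.0000 5.0000] v=[12.0000 -6.0000]
Step 2: x=[4.0000 7.0000] v=[-6.0000 4.0000]
Step 3: x=[0.0000 9.0000] v=[-8.0000 4.0000]
Step 4: x=[5.0000 5.0000] v=[10.0000 -8.0000]
Step 5: x=[5.0000 4.0000] v=[0.0000 -2.0000]
Max displacement = 4.0000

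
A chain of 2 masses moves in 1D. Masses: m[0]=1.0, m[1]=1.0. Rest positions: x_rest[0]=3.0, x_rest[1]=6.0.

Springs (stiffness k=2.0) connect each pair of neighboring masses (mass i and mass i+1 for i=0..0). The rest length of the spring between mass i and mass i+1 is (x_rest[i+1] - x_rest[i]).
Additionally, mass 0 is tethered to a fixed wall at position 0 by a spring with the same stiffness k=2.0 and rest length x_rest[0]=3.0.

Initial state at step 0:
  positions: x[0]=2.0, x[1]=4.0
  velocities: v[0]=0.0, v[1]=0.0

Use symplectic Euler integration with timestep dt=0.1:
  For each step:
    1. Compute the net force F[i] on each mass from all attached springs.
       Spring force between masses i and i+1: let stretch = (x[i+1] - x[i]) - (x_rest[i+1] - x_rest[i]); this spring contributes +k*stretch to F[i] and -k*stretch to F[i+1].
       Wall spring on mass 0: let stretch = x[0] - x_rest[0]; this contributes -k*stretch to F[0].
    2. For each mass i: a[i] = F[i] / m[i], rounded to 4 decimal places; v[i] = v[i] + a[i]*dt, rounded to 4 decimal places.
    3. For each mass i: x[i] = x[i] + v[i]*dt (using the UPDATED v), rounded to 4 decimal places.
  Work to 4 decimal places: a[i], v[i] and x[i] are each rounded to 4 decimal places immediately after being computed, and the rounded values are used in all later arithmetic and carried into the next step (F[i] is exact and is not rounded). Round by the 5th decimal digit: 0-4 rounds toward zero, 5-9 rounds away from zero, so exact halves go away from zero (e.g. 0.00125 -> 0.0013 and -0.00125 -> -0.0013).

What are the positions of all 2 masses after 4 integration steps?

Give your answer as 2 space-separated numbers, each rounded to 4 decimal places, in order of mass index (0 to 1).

Answer: 2.0059 4.1941

Derivation:
Step 0: x=[2.0000 4.0000] v=[0.0000 0.0000]
Step 1: x=[2.0000 4.0200] v=[0.0000 0.2000]
Step 2: x=[2.0004 4.0596] v=[0.0040 0.3960]
Step 3: x=[2.0020 4.1180] v=[0.0158 0.5842]
Step 4: x=[2.0059 4.1941] v=[0.0386 0.7610]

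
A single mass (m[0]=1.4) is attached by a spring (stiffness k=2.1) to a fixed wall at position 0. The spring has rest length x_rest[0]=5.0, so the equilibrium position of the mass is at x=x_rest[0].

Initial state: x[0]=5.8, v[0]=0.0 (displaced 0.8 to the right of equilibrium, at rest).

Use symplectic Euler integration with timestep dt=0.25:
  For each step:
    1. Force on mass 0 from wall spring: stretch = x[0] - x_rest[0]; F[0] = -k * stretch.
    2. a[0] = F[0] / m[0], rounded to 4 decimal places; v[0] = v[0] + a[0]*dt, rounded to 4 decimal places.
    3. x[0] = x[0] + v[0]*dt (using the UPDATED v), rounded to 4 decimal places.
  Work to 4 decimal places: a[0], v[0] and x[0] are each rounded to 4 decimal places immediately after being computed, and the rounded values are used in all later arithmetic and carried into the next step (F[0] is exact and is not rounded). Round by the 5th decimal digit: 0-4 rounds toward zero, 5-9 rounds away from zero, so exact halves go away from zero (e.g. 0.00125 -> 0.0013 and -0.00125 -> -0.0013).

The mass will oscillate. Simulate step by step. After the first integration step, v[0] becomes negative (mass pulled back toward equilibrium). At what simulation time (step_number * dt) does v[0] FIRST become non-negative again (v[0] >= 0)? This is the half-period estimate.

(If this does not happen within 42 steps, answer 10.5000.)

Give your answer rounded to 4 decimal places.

Step 0: x=[5.8000] v=[0.0000]
Step 1: x=[5.7250] v=[-0.3000]
Step 2: x=[5.5820] v=[-0.5719]
Step 3: x=[5.3845] v=[-0.7902]
Step 4: x=[5.1509] v=[-0.9344]
Step 5: x=[4.9032] v=[-0.9910]
Step 6: x=[4.6645] v=[-0.9547]
Step 7: x=[4.4573] v=[-0.8289]
Step 8: x=[4.3010] v=[-0.6254]
Step 9: x=[4.2102] v=[-0.3633]
Step 10: x=[4.1934] v=[-0.0671]
Step 11: x=[4.2523] v=[0.2354]
First v>=0 after going negative at step 11, time=2.7500

Answer: 2.7500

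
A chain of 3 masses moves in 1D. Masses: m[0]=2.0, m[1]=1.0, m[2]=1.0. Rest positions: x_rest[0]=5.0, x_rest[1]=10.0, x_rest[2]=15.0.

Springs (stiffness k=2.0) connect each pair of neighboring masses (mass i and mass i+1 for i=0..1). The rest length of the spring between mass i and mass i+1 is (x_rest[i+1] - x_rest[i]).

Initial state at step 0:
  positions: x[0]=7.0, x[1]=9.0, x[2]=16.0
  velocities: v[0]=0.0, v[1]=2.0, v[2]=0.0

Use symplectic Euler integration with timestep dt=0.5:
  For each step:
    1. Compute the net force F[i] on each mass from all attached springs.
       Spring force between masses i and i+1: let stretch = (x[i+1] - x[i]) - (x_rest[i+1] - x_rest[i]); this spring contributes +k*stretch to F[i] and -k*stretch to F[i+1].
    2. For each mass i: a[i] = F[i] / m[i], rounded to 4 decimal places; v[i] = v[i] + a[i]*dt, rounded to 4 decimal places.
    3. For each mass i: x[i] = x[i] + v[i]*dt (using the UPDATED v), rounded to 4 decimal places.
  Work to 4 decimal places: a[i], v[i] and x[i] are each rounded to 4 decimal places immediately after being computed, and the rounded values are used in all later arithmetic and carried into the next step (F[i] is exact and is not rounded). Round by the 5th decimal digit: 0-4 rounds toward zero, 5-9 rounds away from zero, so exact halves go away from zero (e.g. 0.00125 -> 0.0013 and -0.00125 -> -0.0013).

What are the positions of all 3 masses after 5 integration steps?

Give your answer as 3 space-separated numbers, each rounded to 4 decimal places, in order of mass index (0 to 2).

Answer: 6.9660 10.8536 19.2149

Derivation:
Step 0: x=[7.0000 9.0000 16.0000] v=[0.0000 2.0000 0.0000]
Step 1: x=[6.2500 12.5000 15.0000] v=[-1.5000 7.0000 -2.0000]
Step 2: x=[5.8125 14.1250 15.2500] v=[-0.8750 3.2500 0.5000]
Step 3: x=[6.2032 12.1563 17.4375] v=[0.7813 -3.9375 4.3750]
Step 4: x=[6.8322 9.8516 19.4844] v=[1.2579 -4.6094 4.0938]
Step 5: x=[6.9660 10.8536 19.2149] v=[0.2676 2.0040 -0.5390]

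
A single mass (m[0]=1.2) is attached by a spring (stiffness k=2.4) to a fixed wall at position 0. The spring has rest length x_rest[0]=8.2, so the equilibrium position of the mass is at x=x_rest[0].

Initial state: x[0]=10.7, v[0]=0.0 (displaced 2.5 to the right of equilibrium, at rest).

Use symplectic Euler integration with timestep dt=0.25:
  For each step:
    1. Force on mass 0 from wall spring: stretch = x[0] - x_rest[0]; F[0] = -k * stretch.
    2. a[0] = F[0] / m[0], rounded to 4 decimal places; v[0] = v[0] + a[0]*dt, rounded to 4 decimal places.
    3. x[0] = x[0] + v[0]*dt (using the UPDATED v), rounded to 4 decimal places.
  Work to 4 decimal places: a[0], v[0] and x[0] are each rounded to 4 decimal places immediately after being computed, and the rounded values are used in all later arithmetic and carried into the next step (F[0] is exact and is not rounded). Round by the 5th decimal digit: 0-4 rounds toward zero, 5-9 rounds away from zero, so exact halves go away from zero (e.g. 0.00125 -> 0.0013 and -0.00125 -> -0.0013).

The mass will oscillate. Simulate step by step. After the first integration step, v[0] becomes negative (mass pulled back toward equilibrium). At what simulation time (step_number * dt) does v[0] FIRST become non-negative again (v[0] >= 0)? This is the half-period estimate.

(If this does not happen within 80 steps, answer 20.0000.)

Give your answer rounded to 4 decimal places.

Step 0: x=[10.7000] v=[0.0000]
Step 1: x=[10.3875] v=[-1.2500]
Step 2: x=[9.8016] v=[-2.3438]
Step 3: x=[9.0155] v=[-3.1446]
Step 4: x=[8.1274] v=[-3.5524]
Step 5: x=[7.2484] v=[-3.5161]
Step 6: x=[6.4883] v=[-3.0403]
Step 7: x=[5.9422] v=[-2.1845]
Step 8: x=[5.6783] v=[-1.0556]
Step 9: x=[5.7296] v=[0.2053]
First v>=0 after going negative at step 9, time=2.2500

Answer: 2.2500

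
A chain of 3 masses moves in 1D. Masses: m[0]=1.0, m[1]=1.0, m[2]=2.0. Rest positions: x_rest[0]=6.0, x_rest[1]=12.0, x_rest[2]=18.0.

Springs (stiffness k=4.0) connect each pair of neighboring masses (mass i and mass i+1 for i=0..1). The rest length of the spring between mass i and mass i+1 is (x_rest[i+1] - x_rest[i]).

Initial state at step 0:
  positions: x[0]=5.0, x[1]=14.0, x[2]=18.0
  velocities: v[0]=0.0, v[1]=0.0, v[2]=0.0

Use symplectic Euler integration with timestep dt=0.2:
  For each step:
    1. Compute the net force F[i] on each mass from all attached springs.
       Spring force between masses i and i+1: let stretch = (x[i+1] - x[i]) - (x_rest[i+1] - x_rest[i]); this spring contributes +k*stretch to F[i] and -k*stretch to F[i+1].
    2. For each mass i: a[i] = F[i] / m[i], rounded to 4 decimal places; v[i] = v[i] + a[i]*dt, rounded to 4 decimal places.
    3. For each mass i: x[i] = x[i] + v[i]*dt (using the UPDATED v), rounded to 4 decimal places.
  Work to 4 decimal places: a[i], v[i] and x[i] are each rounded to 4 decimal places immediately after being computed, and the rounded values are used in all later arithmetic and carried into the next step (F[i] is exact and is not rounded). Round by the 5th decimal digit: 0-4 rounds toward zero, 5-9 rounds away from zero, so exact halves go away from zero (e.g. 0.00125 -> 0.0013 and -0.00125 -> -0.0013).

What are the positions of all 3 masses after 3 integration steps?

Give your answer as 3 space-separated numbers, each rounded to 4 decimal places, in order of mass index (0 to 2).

Step 0: x=[5.0000 14.0000 18.0000] v=[0.0000 0.0000 0.0000]
Step 1: x=[5.4800 13.2000 18.1600] v=[2.4000 -4.0000 0.8000]
Step 2: x=[6.2352 11.9584 18.4032] v=[3.7760 -6.2080 1.2160]
Step 3: x=[6.9461 10.8323 18.6108] v=[3.5546 -5.6307 1.0381]

Answer: 6.9461 10.8323 18.6108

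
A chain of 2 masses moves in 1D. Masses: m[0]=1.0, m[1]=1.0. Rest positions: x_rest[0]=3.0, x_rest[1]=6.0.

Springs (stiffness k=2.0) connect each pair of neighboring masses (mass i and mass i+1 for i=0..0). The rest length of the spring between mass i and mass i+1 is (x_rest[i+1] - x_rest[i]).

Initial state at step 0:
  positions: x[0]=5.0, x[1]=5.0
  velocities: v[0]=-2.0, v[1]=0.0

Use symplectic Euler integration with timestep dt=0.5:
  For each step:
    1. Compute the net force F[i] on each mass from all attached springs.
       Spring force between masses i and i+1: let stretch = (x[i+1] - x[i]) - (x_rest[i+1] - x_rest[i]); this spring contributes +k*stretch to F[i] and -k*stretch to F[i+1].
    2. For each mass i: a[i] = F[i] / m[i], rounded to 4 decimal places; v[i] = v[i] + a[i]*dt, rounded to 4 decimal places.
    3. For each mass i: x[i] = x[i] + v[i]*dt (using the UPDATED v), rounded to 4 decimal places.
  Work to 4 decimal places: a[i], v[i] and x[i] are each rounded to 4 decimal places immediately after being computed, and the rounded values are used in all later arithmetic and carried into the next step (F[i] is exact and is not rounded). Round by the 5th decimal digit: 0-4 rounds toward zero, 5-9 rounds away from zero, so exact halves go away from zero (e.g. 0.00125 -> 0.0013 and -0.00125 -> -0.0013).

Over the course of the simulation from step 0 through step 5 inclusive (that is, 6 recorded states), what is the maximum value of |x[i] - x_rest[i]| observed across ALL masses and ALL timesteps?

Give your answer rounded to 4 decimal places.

Step 0: x=[5.0000 5.0000] v=[-2.0000 0.0000]
Step 1: x=[2.5000 6.5000] v=[-5.0000 3.0000]
Step 2: x=[0.5000 7.5000] v=[-4.0000 2.0000]
Step 3: x=[0.5000 6.5000] v=[0.0000 -2.0000]
Step 4: x=[2.0000 4.0000] v=[3.0000 -5.0000]
Step 5: x=[3.0000 2.0000] v=[2.0000 -4.0000]
Max displacement = 4.0000

Answer: 4.0000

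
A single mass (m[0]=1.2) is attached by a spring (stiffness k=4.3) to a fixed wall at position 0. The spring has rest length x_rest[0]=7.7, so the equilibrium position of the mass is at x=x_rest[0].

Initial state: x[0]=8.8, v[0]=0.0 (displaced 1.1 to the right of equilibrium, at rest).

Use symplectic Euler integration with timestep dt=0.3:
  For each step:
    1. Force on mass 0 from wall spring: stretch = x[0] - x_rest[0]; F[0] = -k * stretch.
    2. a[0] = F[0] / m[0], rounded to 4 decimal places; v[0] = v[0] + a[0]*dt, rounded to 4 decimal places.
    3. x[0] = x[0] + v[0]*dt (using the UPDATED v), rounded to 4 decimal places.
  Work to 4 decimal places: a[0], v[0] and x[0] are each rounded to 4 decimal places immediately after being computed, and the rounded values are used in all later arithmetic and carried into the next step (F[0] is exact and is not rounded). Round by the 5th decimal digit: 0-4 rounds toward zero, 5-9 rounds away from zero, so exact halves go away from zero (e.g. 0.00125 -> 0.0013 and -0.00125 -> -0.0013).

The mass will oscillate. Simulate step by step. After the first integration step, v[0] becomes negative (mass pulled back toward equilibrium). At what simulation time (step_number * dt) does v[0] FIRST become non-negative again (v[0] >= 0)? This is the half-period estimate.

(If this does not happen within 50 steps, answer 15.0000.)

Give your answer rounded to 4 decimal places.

Step 0: x=[8.8000] v=[0.0000]
Step 1: x=[8.4453] v=[-1.1825]
Step 2: x=[7.8502] v=[-1.9837]
Step 3: x=[7.2066] v=[-2.1452]
Step 4: x=[6.7222] v=[-1.6148]
Step 5: x=[6.5531] v=[-0.5637]
Step 6: x=[6.7539] v=[0.6692]
First v>=0 after going negative at step 6, time=1.8000

Answer: 1.8000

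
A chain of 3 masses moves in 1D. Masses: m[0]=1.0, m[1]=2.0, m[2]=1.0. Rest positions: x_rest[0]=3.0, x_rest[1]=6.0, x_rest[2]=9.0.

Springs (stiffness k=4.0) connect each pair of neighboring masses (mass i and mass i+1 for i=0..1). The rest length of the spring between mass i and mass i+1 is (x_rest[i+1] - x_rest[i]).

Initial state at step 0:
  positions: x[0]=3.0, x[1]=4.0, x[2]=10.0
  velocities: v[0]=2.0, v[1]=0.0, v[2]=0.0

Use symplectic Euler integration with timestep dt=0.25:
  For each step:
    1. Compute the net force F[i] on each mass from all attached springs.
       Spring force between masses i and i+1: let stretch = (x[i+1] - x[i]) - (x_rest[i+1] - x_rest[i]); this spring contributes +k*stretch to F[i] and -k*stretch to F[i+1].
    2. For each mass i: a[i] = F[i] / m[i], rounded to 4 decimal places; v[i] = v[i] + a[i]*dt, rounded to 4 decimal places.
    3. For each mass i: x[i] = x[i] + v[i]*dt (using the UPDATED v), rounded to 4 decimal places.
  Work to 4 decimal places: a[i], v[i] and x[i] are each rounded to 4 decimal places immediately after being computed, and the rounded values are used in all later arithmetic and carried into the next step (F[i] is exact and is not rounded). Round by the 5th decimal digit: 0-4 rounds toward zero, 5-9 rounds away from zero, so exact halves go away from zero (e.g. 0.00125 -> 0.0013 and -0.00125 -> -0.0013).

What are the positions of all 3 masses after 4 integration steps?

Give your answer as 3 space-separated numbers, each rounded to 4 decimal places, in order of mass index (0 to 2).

Step 0: x=[3.0000 4.0000 10.0000] v=[2.0000 0.0000 0.0000]
Step 1: x=[3.0000 4.6250 9.2500] v=[0.0000 2.5000 -3.0000]
Step 2: x=[2.6563 5.6250 8.0938] v=[-1.3750 4.0000 -4.6250]
Step 3: x=[2.3047 6.5625 7.0704] v=[-1.4063 3.7501 -4.0938]
Step 4: x=[2.2676 7.0313 6.6700] v=[-0.1485 1.8752 -1.6017]

Answer: 2.2676 7.0313 6.6700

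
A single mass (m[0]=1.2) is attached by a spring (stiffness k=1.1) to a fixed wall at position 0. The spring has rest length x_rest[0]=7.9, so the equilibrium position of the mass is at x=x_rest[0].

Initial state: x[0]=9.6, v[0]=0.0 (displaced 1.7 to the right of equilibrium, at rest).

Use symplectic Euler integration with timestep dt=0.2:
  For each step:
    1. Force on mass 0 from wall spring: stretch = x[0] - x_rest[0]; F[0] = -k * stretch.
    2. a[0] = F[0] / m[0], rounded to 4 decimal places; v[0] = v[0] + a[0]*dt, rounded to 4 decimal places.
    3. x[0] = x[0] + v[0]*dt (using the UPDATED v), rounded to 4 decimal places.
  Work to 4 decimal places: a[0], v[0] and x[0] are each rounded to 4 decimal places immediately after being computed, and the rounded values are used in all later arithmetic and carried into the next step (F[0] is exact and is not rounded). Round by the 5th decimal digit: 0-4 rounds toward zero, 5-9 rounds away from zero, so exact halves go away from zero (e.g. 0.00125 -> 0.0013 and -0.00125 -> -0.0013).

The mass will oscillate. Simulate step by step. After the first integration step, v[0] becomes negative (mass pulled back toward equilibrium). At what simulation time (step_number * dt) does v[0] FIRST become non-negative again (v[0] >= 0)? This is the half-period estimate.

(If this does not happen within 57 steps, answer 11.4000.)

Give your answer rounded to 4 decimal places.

Step 0: x=[9.6000] v=[0.0000]
Step 1: x=[9.5377] v=[-0.3117]
Step 2: x=[9.4153] v=[-0.6119]
Step 3: x=[9.2374] v=[-0.8897]
Step 4: x=[9.0104] v=[-1.1349]
Step 5: x=[8.7427] v=[-1.3385]
Step 6: x=[8.4441] v=[-1.4930]
Step 7: x=[8.1255] v=[-1.5928]
Step 8: x=[7.7987] v=[-1.6341]
Step 9: x=[7.4756] v=[-1.6155]
Step 10: x=[7.1681] v=[-1.5377]
Step 11: x=[6.8874] v=[-1.4035]
Step 12: x=[6.6438] v=[-1.2179]
Step 13: x=[6.4463] v=[-0.9876]
Step 14: x=[6.3021] v=[-0.7211]
Step 15: x=[6.2165] v=[-0.4282]
Step 16: x=[6.1926] v=[-0.1196]
Step 17: x=[6.2313] v=[0.1934]
First v>=0 after going negative at step 17, time=3.4000

Answer: 3.4000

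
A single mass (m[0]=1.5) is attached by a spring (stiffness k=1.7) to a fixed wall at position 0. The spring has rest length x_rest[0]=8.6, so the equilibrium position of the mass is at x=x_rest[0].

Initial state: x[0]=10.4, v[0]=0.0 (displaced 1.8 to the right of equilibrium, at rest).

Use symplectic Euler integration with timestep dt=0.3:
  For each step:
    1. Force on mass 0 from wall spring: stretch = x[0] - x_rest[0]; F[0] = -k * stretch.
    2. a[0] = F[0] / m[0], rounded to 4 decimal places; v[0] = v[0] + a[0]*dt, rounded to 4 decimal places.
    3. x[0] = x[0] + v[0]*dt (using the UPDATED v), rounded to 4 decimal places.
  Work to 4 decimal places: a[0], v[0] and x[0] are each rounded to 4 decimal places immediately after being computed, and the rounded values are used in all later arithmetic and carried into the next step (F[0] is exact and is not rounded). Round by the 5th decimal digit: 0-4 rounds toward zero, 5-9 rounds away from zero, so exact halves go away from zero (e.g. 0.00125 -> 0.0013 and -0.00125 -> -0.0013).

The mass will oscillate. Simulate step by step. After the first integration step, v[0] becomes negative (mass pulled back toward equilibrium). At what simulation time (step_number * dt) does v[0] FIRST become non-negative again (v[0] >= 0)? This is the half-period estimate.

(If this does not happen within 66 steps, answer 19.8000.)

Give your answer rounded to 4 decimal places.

Step 0: x=[10.4000] v=[0.0000]
Step 1: x=[10.2164] v=[-0.6120]
Step 2: x=[9.8679] v=[-1.1616]
Step 3: x=[9.3901] v=[-1.5927]
Step 4: x=[8.8317] v=[-1.8613]
Step 5: x=[8.2497] v=[-1.9401]
Step 6: x=[7.7034] v=[-1.8210]
Step 7: x=[7.2485] v=[-1.5162]
Step 8: x=[6.9315] v=[-1.0567]
Step 9: x=[6.7847] v=[-0.4894]
Step 10: x=[6.8230] v=[0.1278]
First v>=0 after going negative at step 10, time=3.0000

Answer: 3.0000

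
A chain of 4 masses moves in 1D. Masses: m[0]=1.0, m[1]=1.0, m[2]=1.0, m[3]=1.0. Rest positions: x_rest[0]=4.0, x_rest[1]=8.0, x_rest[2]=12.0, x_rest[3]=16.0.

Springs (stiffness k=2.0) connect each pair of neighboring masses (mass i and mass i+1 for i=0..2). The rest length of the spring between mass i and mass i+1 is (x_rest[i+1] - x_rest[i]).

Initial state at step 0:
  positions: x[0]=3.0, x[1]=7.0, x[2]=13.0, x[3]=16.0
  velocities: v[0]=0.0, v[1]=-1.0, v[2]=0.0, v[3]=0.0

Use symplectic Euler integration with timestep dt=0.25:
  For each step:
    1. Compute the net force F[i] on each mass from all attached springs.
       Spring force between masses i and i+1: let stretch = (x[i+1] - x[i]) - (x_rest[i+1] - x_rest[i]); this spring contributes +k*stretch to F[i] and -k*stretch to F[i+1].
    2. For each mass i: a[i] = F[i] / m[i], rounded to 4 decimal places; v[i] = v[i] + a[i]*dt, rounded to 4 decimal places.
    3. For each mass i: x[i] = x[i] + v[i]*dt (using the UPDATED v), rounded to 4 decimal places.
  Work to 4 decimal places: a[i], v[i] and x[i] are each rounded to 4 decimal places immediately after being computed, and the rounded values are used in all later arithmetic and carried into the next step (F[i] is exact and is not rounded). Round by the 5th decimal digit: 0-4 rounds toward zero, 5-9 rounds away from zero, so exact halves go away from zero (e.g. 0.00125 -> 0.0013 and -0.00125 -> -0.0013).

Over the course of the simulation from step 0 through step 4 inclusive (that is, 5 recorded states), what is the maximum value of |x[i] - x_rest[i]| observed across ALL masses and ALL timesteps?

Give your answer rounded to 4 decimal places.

Step 0: x=[3.0000 7.0000 13.0000 16.0000] v=[0.0000 -1.0000 0.0000 0.0000]
Step 1: x=[3.0000 7.0000 12.6250 16.1250] v=[0.0000 0.0000 -1.5000 0.5000]
Step 2: x=[3.0000 7.2031 11.9844 16.3125] v=[0.0000 0.8125 -2.5625 0.7500]
Step 3: x=[3.0254 7.4785 11.2871 16.4590] v=[0.1016 1.1016 -2.7891 0.5860]
Step 4: x=[3.1075 7.6734 10.7602 16.4590] v=[0.3282 0.7794 -2.1075 0.0001]
Max displacement = 1.2398

Answer: 1.2398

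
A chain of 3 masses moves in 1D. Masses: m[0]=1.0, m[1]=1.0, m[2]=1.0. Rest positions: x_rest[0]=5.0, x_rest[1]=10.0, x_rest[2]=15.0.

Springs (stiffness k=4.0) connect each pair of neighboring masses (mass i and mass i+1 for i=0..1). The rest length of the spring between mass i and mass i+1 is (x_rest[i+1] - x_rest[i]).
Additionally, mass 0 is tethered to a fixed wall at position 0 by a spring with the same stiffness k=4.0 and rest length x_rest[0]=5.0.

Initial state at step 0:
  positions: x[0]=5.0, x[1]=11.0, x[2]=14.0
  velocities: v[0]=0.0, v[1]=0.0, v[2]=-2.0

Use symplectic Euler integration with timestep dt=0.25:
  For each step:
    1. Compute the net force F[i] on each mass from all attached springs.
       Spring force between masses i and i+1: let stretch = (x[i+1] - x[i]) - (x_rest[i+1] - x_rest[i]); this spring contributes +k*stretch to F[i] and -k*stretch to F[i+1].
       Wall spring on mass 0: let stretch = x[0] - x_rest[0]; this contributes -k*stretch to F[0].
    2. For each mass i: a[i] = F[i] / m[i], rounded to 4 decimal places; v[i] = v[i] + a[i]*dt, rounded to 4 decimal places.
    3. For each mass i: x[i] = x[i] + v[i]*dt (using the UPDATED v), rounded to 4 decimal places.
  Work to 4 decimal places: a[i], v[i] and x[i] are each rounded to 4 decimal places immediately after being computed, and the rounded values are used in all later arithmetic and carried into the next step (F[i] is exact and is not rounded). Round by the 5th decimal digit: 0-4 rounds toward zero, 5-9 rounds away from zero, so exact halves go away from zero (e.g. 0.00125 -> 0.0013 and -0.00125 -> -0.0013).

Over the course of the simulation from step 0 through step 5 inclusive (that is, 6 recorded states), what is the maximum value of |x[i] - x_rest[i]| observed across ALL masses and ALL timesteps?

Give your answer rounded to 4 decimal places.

Step 0: x=[5.0000 11.0000 14.0000] v=[0.0000 0.0000 -2.0000]
Step 1: x=[5.2500 10.2500 14.0000] v=[1.0000 -3.0000 0.0000]
Step 2: x=[5.4375 9.1875 14.3125] v=[0.7500 -4.2500 1.2500]
Step 3: x=[5.2031 8.4688 14.5938] v=[-0.9375 -2.8750 1.1250]
Step 4: x=[4.4844 8.4649 14.5938] v=[-2.8749 -0.0157 0.0000]
Step 5: x=[3.6397 8.9981 14.3116] v=[-3.3788 2.1327 -1.1289]
Max displacement = 1.5351

Answer: 1.5351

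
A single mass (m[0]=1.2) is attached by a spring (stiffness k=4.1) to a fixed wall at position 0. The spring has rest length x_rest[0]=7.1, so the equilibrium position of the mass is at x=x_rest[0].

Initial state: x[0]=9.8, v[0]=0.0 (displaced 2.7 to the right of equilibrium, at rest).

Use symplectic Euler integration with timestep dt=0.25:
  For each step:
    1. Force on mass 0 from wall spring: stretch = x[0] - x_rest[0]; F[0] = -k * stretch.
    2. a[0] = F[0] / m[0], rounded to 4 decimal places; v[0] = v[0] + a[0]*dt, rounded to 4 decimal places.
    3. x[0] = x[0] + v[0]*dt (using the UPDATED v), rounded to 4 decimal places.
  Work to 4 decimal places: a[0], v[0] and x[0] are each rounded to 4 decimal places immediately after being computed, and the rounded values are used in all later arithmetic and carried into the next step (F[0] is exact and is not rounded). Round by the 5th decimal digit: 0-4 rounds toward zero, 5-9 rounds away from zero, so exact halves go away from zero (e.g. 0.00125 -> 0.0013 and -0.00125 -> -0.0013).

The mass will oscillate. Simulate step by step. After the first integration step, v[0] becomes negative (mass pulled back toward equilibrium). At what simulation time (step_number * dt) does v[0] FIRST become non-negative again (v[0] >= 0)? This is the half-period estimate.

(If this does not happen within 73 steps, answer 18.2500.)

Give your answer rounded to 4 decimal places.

Answer: 1.7500

Derivation:
Step 0: x=[9.8000] v=[0.0000]
Step 1: x=[9.2234] v=[-2.3063]
Step 2: x=[8.1934] v=[-4.1201]
Step 3: x=[6.9299] v=[-5.0541]
Step 4: x=[5.7027] v=[-4.9088]
Step 5: x=[4.7739] v=[-3.7153]
Step 6: x=[4.3418] v=[-1.7284]
Step 7: x=[4.4987] v=[0.6276]
First v>=0 after going negative at step 7, time=1.7500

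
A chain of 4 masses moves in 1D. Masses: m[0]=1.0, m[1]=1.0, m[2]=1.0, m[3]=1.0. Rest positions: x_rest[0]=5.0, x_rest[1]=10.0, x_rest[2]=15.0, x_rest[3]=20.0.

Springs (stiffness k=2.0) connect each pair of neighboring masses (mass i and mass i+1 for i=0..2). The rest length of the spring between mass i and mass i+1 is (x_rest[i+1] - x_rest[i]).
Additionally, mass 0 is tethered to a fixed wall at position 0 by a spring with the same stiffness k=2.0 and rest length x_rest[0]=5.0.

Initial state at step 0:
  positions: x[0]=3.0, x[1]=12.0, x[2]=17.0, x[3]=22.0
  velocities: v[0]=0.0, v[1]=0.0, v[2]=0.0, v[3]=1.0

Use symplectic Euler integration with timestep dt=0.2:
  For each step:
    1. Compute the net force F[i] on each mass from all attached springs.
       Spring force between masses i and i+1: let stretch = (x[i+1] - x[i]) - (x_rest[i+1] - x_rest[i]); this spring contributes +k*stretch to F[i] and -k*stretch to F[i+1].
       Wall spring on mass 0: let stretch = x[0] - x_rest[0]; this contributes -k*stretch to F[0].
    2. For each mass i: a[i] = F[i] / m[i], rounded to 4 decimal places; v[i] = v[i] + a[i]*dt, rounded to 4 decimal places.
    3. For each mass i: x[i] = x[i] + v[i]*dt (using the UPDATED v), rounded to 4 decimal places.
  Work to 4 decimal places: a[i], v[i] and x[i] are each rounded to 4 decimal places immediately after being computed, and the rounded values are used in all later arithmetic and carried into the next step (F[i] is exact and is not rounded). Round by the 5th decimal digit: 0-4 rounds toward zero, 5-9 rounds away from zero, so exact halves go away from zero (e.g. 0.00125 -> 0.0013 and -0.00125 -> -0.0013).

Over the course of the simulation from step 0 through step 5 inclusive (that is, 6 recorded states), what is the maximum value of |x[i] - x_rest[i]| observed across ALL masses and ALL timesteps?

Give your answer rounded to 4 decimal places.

Step 0: x=[3.0000 12.0000 17.0000 22.0000] v=[0.0000 0.0000 0.0000 1.0000]
Step 1: x=[3.4800 11.6800 17.0000 22.2000] v=[2.4000 -1.6000 0.0000 1.0000]
Step 2: x=[4.3376 11.1296 16.9904 22.3840] v=[4.2880 -2.7520 -0.0480 0.9200]
Step 3: x=[5.3916 10.5047 16.9434 22.5365] v=[5.2698 -3.1245 -0.2349 0.7626]
Step 4: x=[6.4233 9.9858 16.8288 22.6416] v=[5.1584 -2.5943 -0.5731 0.5254]
Step 5: x=[7.2261 9.7294 16.6318 22.6817] v=[4.0141 -1.2821 -0.9852 0.2003]
Max displacement = 2.6817

Answer: 2.6817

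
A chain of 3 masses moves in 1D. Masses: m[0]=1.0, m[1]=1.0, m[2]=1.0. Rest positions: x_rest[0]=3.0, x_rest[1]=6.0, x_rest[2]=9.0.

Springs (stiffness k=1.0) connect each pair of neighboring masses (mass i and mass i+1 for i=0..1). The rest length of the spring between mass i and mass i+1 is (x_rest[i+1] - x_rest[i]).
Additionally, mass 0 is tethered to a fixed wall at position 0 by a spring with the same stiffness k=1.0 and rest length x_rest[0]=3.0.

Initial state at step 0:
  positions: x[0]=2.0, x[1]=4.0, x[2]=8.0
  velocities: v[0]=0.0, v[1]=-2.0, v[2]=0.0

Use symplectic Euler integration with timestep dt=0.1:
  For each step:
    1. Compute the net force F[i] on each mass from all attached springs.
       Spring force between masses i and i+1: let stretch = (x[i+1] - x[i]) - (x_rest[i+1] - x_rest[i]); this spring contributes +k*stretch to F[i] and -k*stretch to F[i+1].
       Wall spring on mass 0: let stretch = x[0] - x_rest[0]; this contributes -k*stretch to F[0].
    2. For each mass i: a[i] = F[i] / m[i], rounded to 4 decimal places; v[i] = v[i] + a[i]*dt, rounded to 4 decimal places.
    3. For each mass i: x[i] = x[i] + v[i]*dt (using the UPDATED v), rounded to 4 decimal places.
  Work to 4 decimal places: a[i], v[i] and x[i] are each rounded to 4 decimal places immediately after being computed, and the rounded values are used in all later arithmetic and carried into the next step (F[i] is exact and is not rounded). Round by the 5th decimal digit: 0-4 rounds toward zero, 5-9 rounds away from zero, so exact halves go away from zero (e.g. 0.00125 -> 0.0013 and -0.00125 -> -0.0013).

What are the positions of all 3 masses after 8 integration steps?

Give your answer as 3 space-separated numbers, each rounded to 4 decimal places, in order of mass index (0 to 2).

Answer: 1.8892 3.3286 7.5461

Derivation:
Step 0: x=[2.0000 4.0000 8.0000] v=[0.0000 -2.0000 0.0000]
Step 1: x=[2.0000 3.8200 7.9900] v=[0.0000 -1.8000 -0.1000]
Step 2: x=[1.9982 3.6635 7.9683] v=[-0.0180 -1.5650 -0.2170]
Step 3: x=[1.9931 3.5334 7.9336] v=[-0.0513 -1.3011 -0.3475]
Step 4: x=[1.9834 3.4319 7.8849] v=[-0.0966 -1.0151 -0.4875]
Step 5: x=[1.9684 3.3604 7.8216] v=[-0.1501 -0.7147 -0.6328]
Step 6: x=[1.9476 3.3196 7.7437] v=[-0.2077 -0.4078 -0.7789]
Step 7: x=[1.9211 3.3093 7.6516] v=[-0.2653 -0.1026 -0.9213]
Step 8: x=[1.8892 3.3286 7.5461] v=[-0.3186 0.1928 -1.0555]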